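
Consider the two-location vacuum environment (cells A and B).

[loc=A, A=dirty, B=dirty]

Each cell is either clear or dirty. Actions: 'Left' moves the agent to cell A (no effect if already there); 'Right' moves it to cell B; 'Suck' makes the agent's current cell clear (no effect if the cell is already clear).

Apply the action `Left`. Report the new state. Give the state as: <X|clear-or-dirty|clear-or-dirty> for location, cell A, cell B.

<A|dirty|dirty>

start: <A|dirty|dirty>
1) do Left; now <A|dirty|dirty>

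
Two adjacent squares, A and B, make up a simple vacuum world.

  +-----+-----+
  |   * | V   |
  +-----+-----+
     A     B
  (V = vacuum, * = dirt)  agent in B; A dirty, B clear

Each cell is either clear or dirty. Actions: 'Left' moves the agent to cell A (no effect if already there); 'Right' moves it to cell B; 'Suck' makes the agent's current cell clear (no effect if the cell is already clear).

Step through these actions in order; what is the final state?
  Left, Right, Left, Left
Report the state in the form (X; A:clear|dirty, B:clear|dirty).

(A; A:dirty, B:clear)

1. Left → (A; A:dirty, B:clear)
2. Right → (B; A:dirty, B:clear)
3. Left → (A; A:dirty, B:clear)
4. Left → (A; A:dirty, B:clear)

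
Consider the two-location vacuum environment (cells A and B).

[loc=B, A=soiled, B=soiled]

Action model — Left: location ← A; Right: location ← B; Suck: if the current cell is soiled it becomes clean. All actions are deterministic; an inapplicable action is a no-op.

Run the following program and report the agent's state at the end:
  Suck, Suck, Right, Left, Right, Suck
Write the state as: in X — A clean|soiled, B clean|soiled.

[1] after Suck: in B — A soiled, B clean
[2] after Suck: in B — A soiled, B clean
[3] after Right: in B — A soiled, B clean
[4] after Left: in A — A soiled, B clean
[5] after Right: in B — A soiled, B clean
[6] after Suck: in B — A soiled, B clean

in B — A soiled, B clean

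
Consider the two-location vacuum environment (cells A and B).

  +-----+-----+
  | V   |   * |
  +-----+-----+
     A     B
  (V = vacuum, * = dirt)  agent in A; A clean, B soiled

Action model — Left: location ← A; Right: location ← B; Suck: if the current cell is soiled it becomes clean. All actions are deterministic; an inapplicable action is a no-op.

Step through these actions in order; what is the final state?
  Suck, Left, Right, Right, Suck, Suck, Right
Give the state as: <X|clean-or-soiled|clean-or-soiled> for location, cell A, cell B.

<B|clean|clean>

1. Suck → <A|clean|soiled>
2. Left → <A|clean|soiled>
3. Right → <B|clean|soiled>
4. Right → <B|clean|soiled>
5. Suck → <B|clean|clean>
6. Suck → <B|clean|clean>
7. Right → <B|clean|clean>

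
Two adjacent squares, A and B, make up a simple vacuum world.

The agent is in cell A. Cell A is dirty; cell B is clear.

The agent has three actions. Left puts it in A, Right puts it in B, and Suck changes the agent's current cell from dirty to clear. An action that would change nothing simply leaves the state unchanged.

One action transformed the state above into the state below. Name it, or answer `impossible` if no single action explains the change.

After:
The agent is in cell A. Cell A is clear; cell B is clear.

try  Left: (A; A:dirty, B:clear)
try Right: (B; A:dirty, B:clear)
try  Suck: (A; A:clear, B:clear)  ← match

Suck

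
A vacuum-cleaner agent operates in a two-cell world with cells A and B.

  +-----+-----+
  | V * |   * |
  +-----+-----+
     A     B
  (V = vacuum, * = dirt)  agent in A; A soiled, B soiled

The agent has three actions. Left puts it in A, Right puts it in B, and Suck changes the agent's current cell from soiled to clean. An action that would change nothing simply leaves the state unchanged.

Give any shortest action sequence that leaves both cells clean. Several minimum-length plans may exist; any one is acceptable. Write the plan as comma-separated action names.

Suck, Right, Suck

step 1/3 (Suck): (A; A:clean, B:soiled)
step 2/3 (Right): (B; A:clean, B:soiled)
step 3/3 (Suck): (B; A:clean, B:clean)
min 3: Suck A + move + Suck B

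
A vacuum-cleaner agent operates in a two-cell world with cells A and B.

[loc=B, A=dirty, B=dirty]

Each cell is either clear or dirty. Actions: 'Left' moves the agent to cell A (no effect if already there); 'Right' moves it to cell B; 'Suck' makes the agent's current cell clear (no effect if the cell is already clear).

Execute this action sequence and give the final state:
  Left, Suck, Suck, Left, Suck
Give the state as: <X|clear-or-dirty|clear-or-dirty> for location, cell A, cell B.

Left (#1): <A|dirty|dirty>
Suck (#2): <A|clear|dirty>
Suck (#3): <A|clear|dirty>
Left (#4): <A|clear|dirty>
Suck (#5): <A|clear|dirty>

<A|clear|dirty>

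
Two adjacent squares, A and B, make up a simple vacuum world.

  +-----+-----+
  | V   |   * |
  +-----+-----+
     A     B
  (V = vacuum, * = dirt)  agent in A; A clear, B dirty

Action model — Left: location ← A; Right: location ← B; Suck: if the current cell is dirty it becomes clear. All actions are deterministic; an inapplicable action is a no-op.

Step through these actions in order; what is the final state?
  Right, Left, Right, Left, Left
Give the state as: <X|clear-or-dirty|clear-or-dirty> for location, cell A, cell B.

<A|clear|dirty>

[1] after Right: <B|clear|dirty>
[2] after Left: <A|clear|dirty>
[3] after Right: <B|clear|dirty>
[4] after Left: <A|clear|dirty>
[5] after Left: <A|clear|dirty>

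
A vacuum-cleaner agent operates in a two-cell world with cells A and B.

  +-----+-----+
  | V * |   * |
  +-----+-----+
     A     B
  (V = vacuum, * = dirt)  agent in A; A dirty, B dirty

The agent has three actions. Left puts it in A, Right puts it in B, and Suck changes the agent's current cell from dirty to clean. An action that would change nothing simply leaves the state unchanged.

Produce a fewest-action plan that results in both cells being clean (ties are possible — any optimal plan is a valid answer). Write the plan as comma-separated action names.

Suck, Right, Suck

t=1 Suck ⇒ in A — A clean, B dirty
t=2 Right ⇒ in B — A clean, B dirty
t=3 Suck ⇒ in B — A clean, B clean
min 3: Suck A + move + Suck B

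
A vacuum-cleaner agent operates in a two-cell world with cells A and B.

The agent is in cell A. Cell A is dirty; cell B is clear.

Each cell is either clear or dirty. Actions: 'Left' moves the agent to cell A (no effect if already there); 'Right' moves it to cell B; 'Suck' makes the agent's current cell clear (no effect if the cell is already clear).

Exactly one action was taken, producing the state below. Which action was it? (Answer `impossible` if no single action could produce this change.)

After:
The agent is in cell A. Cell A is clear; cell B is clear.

Suck

try  Left: loc=A A=dirty B=clear
try Right: loc=B A=dirty B=clear
try  Suck: loc=A A=clear B=clear  ← match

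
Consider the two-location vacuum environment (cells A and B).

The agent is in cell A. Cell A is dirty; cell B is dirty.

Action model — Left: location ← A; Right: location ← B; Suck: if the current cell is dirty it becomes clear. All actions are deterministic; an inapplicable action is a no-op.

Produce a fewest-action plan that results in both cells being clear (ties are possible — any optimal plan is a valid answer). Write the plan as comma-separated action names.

1. Suck → in A — A clear, B dirty
2. Right → in B — A clear, B dirty
3. Suck → in B — A clear, B clear
min 3: Suck A + move + Suck B

Suck, Right, Suck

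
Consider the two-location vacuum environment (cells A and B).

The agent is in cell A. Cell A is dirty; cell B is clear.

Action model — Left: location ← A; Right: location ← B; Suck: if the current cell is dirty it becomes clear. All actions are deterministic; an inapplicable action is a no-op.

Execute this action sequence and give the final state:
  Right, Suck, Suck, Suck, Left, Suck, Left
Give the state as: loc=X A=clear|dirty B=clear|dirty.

loc=A A=clear B=clear

step 1/7 (Right): loc=B A=dirty B=clear
step 2/7 (Suck): loc=B A=dirty B=clear
step 3/7 (Suck): loc=B A=dirty B=clear
step 4/7 (Suck): loc=B A=dirty B=clear
step 5/7 (Left): loc=A A=dirty B=clear
step 6/7 (Suck): loc=A A=clear B=clear
step 7/7 (Left): loc=A A=clear B=clear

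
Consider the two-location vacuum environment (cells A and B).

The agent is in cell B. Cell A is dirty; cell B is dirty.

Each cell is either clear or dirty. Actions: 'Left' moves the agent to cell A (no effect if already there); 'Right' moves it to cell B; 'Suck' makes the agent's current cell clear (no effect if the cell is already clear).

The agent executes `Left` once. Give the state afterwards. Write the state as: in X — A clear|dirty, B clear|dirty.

in A — A dirty, B dirty

start: in B — A dirty, B dirty
step 1/1 (Left): in A — A dirty, B dirty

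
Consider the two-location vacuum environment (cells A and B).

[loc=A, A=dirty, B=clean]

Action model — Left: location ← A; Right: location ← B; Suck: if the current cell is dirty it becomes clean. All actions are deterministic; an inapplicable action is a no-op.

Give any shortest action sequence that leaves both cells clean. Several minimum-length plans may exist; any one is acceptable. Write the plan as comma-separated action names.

1. Suck → in A — A clean, B clean
min 1: A is dirty, one Suck

Suck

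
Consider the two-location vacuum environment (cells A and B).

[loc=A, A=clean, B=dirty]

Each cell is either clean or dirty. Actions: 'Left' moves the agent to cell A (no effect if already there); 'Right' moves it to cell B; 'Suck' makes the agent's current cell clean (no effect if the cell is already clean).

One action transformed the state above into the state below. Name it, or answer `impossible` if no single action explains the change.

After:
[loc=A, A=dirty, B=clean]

try  Left: loc=A A=clean B=dirty
try Right: loc=B A=clean B=dirty
try  Suck: loc=A A=clean B=dirty
no single action produces the after-state

impossible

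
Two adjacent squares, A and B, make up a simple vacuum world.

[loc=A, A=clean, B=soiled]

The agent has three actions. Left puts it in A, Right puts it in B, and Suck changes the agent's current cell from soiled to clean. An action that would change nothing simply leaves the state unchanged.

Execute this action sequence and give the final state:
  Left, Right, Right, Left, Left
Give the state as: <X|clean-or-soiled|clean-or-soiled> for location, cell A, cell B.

<A|clean|soiled>

step 1/5 (Left): <A|clean|soiled>
step 2/5 (Right): <B|clean|soiled>
step 3/5 (Right): <B|clean|soiled>
step 4/5 (Left): <A|clean|soiled>
step 5/5 (Left): <A|clean|soiled>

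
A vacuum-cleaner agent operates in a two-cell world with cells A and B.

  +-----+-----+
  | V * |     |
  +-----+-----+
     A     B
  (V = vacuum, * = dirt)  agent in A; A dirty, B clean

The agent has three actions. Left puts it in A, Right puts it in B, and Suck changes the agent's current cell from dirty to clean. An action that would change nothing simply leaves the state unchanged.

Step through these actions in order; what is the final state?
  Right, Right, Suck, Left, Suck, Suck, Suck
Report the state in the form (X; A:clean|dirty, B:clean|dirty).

(A; A:clean, B:clean)

step 1/7 (Right): (B; A:dirty, B:clean)
step 2/7 (Right): (B; A:dirty, B:clean)
step 3/7 (Suck): (B; A:dirty, B:clean)
step 4/7 (Left): (A; A:dirty, B:clean)
step 5/7 (Suck): (A; A:clean, B:clean)
step 6/7 (Suck): (A; A:clean, B:clean)
step 7/7 (Suck): (A; A:clean, B:clean)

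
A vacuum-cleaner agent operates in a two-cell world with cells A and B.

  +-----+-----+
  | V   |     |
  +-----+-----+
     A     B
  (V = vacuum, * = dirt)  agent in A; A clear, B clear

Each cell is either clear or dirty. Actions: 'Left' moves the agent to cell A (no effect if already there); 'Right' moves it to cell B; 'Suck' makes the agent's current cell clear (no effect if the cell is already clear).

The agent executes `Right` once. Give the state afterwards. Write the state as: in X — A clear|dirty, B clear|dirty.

start: in A — A clear, B clear
1) do Right; now in B — A clear, B clear

in B — A clear, B clear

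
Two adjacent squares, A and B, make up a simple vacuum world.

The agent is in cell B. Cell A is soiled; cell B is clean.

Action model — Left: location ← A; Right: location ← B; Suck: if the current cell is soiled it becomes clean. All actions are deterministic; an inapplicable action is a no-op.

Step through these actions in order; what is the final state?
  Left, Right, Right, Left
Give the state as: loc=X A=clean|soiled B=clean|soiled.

step 1/4 (Left): loc=A A=soiled B=clean
step 2/4 (Right): loc=B A=soiled B=clean
step 3/4 (Right): loc=B A=soiled B=clean
step 4/4 (Left): loc=A A=soiled B=clean

loc=A A=soiled B=clean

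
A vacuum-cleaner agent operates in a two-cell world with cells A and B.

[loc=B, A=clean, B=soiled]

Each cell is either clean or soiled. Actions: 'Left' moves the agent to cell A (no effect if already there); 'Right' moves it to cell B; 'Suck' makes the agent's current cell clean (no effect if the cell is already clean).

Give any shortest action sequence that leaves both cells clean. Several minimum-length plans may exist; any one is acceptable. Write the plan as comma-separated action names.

Suck

1) do Suck; now <B|clean|clean>
min 1: B is soiled, one Suck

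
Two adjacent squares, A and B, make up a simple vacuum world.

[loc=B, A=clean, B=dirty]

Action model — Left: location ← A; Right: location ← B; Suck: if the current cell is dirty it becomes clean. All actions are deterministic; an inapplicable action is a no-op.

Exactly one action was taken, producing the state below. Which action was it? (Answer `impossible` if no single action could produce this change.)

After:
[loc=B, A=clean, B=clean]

try  Left: <A|clean|dirty>
try Right: <B|clean|dirty>
try  Suck: <B|clean|clean>  ← match

Suck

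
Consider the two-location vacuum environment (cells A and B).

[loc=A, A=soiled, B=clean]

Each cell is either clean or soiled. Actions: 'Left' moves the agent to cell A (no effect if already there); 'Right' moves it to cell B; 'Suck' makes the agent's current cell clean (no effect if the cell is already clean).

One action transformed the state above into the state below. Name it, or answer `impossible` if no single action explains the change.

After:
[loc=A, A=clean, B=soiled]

impossible

try  Left: <A|soiled|clean>
try Right: <B|soiled|clean>
try  Suck: <A|clean|clean>
no single action produces the after-state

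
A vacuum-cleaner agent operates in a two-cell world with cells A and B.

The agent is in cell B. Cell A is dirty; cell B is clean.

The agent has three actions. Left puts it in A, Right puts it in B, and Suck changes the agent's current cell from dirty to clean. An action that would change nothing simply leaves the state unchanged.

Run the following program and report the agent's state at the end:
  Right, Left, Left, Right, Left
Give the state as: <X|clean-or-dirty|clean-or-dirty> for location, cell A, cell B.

<A|dirty|clean>

t=1 Right ⇒ <B|dirty|clean>
t=2 Left ⇒ <A|dirty|clean>
t=3 Left ⇒ <A|dirty|clean>
t=4 Right ⇒ <B|dirty|clean>
t=5 Left ⇒ <A|dirty|clean>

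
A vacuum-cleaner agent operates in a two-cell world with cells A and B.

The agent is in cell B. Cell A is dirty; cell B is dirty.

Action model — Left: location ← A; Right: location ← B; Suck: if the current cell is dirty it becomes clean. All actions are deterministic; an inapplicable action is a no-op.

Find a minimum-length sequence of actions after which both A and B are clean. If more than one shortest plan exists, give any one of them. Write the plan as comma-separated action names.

Suck (#1): in B — A dirty, B clean
Left (#2): in A — A dirty, B clean
Suck (#3): in A — A clean, B clean
min 3: Suck B + move + Suck A

Suck, Left, Suck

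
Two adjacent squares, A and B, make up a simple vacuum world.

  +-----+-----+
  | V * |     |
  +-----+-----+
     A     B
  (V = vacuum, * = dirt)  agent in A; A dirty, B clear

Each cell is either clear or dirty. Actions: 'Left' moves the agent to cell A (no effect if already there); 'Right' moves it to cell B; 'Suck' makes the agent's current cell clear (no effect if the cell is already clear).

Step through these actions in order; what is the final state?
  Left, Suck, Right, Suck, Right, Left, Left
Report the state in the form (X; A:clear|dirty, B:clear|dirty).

(A; A:clear, B:clear)

1) do Left; now (A; A:dirty, B:clear)
2) do Suck; now (A; A:clear, B:clear)
3) do Right; now (B; A:clear, B:clear)
4) do Suck; now (B; A:clear, B:clear)
5) do Right; now (B; A:clear, B:clear)
6) do Left; now (A; A:clear, B:clear)
7) do Left; now (A; A:clear, B:clear)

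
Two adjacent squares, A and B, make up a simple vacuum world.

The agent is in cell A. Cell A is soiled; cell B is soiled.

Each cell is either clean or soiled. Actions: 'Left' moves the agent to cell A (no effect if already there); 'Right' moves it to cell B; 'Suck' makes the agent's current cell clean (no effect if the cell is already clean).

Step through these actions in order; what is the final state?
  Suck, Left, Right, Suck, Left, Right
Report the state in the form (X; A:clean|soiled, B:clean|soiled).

step 1/6 (Suck): (A; A:clean, B:soiled)
step 2/6 (Left): (A; A:clean, B:soiled)
step 3/6 (Right): (B; A:clean, B:soiled)
step 4/6 (Suck): (B; A:clean, B:clean)
step 5/6 (Left): (A; A:clean, B:clean)
step 6/6 (Right): (B; A:clean, B:clean)

(B; A:clean, B:clean)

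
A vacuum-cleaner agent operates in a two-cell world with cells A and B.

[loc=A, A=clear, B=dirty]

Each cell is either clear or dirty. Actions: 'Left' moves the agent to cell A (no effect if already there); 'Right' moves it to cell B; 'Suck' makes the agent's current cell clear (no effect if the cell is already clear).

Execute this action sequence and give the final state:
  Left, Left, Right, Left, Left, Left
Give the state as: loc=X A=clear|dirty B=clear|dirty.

loc=A A=clear B=dirty

1) do Left; now loc=A A=clear B=dirty
2) do Left; now loc=A A=clear B=dirty
3) do Right; now loc=B A=clear B=dirty
4) do Left; now loc=A A=clear B=dirty
5) do Left; now loc=A A=clear B=dirty
6) do Left; now loc=A A=clear B=dirty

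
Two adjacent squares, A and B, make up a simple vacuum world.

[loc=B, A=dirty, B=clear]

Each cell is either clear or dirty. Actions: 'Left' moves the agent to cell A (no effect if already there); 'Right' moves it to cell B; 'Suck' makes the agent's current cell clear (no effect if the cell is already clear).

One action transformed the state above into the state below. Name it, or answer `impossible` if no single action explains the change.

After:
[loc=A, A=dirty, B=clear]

try  Left: (A; A:dirty, B:clear)  ← match
try Right: (B; A:dirty, B:clear)
try  Suck: (B; A:dirty, B:clear)

Left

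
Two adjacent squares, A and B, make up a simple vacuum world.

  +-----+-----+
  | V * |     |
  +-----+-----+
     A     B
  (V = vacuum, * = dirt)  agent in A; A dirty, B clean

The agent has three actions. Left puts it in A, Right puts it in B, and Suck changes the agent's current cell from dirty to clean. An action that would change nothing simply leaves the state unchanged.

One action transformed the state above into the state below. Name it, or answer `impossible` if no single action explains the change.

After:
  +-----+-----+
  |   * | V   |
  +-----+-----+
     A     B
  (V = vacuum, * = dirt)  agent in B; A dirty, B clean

Right

try  Left: (A; A:dirty, B:clean)
try Right: (B; A:dirty, B:clean)  ← match
try  Suck: (A; A:clean, B:clean)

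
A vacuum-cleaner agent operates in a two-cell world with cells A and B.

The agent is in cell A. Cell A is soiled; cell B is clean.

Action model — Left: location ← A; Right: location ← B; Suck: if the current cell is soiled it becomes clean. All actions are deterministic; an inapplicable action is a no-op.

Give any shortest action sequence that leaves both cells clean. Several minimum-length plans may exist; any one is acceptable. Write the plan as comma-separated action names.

Suck

1. Suck → (A; A:clean, B:clean)
min 1: A is soiled, one Suck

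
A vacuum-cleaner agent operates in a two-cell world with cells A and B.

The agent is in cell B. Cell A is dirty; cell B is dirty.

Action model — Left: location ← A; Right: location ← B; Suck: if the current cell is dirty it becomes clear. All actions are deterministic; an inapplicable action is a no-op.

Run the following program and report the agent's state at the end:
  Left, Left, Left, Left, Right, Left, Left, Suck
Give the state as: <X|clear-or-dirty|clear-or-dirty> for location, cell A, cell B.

1) do Left; now <A|dirty|dirty>
2) do Left; now <A|dirty|dirty>
3) do Left; now <A|dirty|dirty>
4) do Left; now <A|dirty|dirty>
5) do Right; now <B|dirty|dirty>
6) do Left; now <A|dirty|dirty>
7) do Left; now <A|dirty|dirty>
8) do Suck; now <A|clear|dirty>

<A|clear|dirty>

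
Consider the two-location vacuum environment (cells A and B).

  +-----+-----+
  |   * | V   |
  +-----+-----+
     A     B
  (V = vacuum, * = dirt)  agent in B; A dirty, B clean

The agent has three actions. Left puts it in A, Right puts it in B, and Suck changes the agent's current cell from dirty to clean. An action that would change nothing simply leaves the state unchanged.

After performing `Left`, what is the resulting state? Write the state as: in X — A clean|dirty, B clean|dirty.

start: in B — A dirty, B clean
step 1/1 (Left): in A — A dirty, B clean

in A — A dirty, B clean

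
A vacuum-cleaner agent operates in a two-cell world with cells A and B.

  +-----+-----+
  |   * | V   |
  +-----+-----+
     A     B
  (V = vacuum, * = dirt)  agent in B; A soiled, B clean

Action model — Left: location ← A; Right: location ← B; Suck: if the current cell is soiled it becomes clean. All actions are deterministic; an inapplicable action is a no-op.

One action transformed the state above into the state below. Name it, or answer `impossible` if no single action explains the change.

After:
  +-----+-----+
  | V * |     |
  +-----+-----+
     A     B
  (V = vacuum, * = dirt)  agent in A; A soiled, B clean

try  Left: (A; A:soiled, B:clean)  ← match
try Right: (B; A:soiled, B:clean)
try  Suck: (B; A:soiled, B:clean)

Left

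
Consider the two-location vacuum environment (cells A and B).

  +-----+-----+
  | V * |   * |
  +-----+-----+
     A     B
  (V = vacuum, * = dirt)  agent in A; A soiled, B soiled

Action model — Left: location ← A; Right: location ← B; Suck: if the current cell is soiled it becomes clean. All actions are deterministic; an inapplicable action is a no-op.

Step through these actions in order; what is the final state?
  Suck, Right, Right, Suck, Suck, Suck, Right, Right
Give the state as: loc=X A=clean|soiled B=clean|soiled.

1) do Suck; now loc=A A=clean B=soiled
2) do Right; now loc=B A=clean B=soiled
3) do Right; now loc=B A=clean B=soiled
4) do Suck; now loc=B A=clean B=clean
5) do Suck; now loc=B A=clean B=clean
6) do Suck; now loc=B A=clean B=clean
7) do Right; now loc=B A=clean B=clean
8) do Right; now loc=B A=clean B=clean

loc=B A=clean B=clean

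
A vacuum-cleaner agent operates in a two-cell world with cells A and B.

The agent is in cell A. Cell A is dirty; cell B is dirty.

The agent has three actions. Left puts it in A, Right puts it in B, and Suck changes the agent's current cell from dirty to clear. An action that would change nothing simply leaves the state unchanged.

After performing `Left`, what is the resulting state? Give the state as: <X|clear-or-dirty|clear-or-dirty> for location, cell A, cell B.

start: <A|dirty|dirty>
[1] after Left: <A|dirty|dirty>

<A|dirty|dirty>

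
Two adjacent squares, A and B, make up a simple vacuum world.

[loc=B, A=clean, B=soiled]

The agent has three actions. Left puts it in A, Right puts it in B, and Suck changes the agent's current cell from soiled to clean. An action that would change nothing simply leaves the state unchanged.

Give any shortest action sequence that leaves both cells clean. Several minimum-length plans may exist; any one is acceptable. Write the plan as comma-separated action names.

1. Suck → in B — A clean, B clean
min 1: B is soiled, one Suck

Suck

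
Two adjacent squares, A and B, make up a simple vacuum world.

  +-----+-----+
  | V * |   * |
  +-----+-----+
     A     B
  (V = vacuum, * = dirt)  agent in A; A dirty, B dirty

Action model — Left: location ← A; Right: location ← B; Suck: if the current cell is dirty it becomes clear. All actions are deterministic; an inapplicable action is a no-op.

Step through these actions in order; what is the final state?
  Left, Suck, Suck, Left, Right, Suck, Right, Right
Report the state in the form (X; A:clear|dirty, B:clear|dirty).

(B; A:clear, B:clear)

1. Left → (A; A:dirty, B:dirty)
2. Suck → (A; A:clear, B:dirty)
3. Suck → (A; A:clear, B:dirty)
4. Left → (A; A:clear, B:dirty)
5. Right → (B; A:clear, B:dirty)
6. Suck → (B; A:clear, B:clear)
7. Right → (B; A:clear, B:clear)
8. Right → (B; A:clear, B:clear)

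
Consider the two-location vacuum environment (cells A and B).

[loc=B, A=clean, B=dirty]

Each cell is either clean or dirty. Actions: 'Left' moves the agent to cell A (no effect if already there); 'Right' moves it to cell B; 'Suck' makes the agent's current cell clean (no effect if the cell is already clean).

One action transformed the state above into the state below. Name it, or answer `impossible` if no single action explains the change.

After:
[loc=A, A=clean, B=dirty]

try  Left: loc=A A=clean B=dirty  ← match
try Right: loc=B A=clean B=dirty
try  Suck: loc=B A=clean B=clean

Left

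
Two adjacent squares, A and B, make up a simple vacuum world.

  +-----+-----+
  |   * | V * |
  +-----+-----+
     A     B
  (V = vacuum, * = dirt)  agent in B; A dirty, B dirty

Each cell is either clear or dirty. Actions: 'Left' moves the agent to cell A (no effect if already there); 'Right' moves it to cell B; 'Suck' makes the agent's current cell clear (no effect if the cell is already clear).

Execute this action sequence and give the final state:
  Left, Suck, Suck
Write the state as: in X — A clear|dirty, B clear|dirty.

in A — A clear, B dirty

1. Left → in A — A dirty, B dirty
2. Suck → in A — A clear, B dirty
3. Suck → in A — A clear, B dirty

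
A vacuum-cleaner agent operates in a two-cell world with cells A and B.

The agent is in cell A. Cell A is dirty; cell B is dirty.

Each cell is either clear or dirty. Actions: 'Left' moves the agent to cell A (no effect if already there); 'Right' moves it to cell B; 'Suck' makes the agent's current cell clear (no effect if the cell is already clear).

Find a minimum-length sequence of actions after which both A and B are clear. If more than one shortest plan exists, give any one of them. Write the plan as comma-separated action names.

1) do Suck; now (A; A:clear, B:dirty)
2) do Right; now (B; A:clear, B:dirty)
3) do Suck; now (B; A:clear, B:clear)
min 3: Suck A + move + Suck B

Suck, Right, Suck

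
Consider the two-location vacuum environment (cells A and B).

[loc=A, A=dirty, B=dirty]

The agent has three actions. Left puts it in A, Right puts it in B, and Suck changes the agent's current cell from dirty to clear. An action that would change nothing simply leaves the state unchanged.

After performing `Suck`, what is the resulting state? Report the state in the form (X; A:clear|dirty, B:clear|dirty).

(A; A:clear, B:dirty)

start: (A; A:dirty, B:dirty)
step 1/1 (Suck): (A; A:clear, B:dirty)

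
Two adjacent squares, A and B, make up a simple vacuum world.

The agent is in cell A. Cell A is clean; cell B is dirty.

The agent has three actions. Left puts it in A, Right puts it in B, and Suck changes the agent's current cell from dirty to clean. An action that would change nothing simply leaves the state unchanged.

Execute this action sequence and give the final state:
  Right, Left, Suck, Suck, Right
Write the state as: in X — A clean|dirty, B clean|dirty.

in B — A clean, B dirty

Right (#1): in B — A clean, B dirty
Left (#2): in A — A clean, B dirty
Suck (#3): in A — A clean, B dirty
Suck (#4): in A — A clean, B dirty
Right (#5): in B — A clean, B dirty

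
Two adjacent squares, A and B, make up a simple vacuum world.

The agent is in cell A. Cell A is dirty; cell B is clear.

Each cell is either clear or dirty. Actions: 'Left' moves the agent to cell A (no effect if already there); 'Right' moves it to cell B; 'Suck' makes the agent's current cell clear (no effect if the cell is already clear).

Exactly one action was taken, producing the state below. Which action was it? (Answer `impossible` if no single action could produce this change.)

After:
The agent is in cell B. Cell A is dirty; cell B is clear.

Right

try  Left: (A; A:dirty, B:clear)
try Right: (B; A:dirty, B:clear)  ← match
try  Suck: (A; A:clear, B:clear)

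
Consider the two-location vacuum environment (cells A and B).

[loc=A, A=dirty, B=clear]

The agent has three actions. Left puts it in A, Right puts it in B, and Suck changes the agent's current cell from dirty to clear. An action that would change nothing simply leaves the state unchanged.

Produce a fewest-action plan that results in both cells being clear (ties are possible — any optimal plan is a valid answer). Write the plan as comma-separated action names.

Suck

[1] after Suck: loc=A A=clear B=clear
min 1: A is dirty, one Suck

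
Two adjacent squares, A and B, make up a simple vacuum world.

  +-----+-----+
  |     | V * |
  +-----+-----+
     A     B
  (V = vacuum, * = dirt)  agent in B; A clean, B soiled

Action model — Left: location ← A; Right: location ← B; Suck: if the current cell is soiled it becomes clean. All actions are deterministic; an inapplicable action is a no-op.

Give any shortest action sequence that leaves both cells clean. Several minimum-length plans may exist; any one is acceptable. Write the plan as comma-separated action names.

Suck

Suck (#1): loc=B A=clean B=clean
min 1: B is soiled, one Suck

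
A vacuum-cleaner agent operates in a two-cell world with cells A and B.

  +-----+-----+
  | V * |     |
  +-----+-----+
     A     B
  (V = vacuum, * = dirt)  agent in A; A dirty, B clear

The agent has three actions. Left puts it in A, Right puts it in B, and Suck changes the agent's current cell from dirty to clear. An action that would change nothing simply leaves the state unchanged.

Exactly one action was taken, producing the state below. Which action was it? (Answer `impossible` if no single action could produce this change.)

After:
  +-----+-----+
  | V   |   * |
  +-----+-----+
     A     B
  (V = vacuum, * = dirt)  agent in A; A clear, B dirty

impossible

try  Left: loc=A A=dirty B=clear
try Right: loc=B A=dirty B=clear
try  Suck: loc=A A=clear B=clear
no single action produces the after-state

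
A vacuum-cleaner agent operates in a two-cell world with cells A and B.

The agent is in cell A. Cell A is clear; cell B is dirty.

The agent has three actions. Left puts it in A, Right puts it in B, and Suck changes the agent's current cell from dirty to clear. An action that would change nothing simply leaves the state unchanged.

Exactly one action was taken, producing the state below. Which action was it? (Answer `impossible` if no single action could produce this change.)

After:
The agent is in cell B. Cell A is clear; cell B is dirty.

Right

try  Left: in A — A clear, B dirty
try Right: in B — A clear, B dirty  ← match
try  Suck: in A — A clear, B dirty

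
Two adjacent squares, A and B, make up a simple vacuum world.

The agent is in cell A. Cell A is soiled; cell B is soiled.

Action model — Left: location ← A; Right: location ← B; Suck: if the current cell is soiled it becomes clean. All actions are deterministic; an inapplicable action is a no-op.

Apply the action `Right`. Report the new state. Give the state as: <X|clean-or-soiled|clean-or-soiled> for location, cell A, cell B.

<B|soiled|soiled>

start: <A|soiled|soiled>
t=1 Right ⇒ <B|soiled|soiled>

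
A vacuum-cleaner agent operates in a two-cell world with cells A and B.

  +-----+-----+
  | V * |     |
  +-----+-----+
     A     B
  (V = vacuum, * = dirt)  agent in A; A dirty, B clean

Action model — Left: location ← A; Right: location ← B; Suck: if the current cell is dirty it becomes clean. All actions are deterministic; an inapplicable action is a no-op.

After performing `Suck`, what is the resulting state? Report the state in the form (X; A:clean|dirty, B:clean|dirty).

(A; A:clean, B:clean)

start: (A; A:dirty, B:clean)
step 1/1 (Suck): (A; A:clean, B:clean)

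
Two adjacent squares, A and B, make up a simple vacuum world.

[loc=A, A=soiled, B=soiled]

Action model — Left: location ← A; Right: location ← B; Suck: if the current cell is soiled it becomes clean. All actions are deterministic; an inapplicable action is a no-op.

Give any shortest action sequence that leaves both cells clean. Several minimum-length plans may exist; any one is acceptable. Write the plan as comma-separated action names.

1. Suck → (A; A:clean, B:soiled)
2. Right → (B; A:clean, B:soiled)
3. Suck → (B; A:clean, B:clean)
min 3: Suck A + move + Suck B

Suck, Right, Suck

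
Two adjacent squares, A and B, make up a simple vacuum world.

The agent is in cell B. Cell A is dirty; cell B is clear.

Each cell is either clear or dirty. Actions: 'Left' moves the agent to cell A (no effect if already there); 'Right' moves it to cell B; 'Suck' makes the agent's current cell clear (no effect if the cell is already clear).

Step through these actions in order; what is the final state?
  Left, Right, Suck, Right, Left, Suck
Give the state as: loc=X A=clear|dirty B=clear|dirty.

loc=A A=clear B=clear

Left (#1): loc=A A=dirty B=clear
Right (#2): loc=B A=dirty B=clear
Suck (#3): loc=B A=dirty B=clear
Right (#4): loc=B A=dirty B=clear
Left (#5): loc=A A=dirty B=clear
Suck (#6): loc=A A=clear B=clear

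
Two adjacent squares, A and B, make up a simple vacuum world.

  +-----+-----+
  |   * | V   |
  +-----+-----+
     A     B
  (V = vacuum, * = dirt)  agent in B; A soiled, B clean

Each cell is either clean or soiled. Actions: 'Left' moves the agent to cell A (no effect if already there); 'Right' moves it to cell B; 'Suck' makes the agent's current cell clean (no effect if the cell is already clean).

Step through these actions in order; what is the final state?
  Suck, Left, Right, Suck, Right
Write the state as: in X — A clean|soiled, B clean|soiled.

in B — A soiled, B clean

1) do Suck; now in B — A soiled, B clean
2) do Left; now in A — A soiled, B clean
3) do Right; now in B — A soiled, B clean
4) do Suck; now in B — A soiled, B clean
5) do Right; now in B — A soiled, B clean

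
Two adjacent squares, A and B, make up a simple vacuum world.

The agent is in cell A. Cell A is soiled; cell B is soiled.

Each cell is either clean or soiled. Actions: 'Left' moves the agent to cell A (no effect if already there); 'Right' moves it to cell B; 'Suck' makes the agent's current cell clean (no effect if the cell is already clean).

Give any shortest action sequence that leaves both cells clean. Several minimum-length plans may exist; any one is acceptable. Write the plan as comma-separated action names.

Suck, Right, Suck

t=1 Suck ⇒ in A — A clean, B soiled
t=2 Right ⇒ in B — A clean, B soiled
t=3 Suck ⇒ in B — A clean, B clean
min 3: Suck A + move + Suck B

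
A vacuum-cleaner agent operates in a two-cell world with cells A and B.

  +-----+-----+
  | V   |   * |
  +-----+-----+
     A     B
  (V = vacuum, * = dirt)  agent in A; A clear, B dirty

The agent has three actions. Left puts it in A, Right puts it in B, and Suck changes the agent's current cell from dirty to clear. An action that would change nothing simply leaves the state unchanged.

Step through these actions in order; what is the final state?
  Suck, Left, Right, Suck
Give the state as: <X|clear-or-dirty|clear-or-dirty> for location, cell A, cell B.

<B|clear|clear>

t=1 Suck ⇒ <A|clear|dirty>
t=2 Left ⇒ <A|clear|dirty>
t=3 Right ⇒ <B|clear|dirty>
t=4 Suck ⇒ <B|clear|clear>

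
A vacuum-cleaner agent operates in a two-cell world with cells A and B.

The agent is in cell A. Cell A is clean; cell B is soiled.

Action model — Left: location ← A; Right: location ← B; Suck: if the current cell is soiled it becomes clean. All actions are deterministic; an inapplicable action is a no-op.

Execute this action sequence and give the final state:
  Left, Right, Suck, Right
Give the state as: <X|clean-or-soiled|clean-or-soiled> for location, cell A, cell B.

1) do Left; now <A|clean|soiled>
2) do Right; now <B|clean|soiled>
3) do Suck; now <B|clean|clean>
4) do Right; now <B|clean|clean>

<B|clean|clean>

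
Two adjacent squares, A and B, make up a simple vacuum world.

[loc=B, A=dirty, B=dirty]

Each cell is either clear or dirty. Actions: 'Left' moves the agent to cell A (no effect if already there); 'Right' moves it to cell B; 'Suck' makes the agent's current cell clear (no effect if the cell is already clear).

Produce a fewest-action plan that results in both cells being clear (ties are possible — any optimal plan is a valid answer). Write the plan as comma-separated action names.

Suck, Left, Suck

t=1 Suck ⇒ in B — A dirty, B clear
t=2 Left ⇒ in A — A dirty, B clear
t=3 Suck ⇒ in A — A clear, B clear
min 3: Suck B + move + Suck A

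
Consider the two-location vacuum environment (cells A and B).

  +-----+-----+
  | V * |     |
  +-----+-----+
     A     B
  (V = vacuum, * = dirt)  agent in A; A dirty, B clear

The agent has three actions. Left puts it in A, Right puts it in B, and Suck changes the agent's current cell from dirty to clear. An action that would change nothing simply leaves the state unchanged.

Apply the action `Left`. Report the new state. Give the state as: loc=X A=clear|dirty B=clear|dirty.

start: loc=A A=dirty B=clear
1) do Left; now loc=A A=dirty B=clear

loc=A A=dirty B=clear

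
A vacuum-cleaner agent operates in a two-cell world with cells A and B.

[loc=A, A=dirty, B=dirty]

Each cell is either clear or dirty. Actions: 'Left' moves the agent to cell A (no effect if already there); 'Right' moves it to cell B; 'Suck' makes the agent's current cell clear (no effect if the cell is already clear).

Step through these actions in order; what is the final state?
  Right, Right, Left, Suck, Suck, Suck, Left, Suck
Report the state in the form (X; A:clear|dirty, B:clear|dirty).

t=1 Right ⇒ (B; A:dirty, B:dirty)
t=2 Right ⇒ (B; A:dirty, B:dirty)
t=3 Left ⇒ (A; A:dirty, B:dirty)
t=4 Suck ⇒ (A; A:clear, B:dirty)
t=5 Suck ⇒ (A; A:clear, B:dirty)
t=6 Suck ⇒ (A; A:clear, B:dirty)
t=7 Left ⇒ (A; A:clear, B:dirty)
t=8 Suck ⇒ (A; A:clear, B:dirty)

(A; A:clear, B:dirty)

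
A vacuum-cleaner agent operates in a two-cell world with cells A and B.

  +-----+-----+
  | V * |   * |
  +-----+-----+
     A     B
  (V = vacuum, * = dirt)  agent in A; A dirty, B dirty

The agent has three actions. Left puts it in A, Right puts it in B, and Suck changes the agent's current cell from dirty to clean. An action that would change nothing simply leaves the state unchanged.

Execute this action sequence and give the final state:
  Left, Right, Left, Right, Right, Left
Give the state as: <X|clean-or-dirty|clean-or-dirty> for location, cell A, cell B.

<A|dirty|dirty>

step 1/6 (Left): <A|dirty|dirty>
step 2/6 (Right): <B|dirty|dirty>
step 3/6 (Left): <A|dirty|dirty>
step 4/6 (Right): <B|dirty|dirty>
step 5/6 (Right): <B|dirty|dirty>
step 6/6 (Left): <A|dirty|dirty>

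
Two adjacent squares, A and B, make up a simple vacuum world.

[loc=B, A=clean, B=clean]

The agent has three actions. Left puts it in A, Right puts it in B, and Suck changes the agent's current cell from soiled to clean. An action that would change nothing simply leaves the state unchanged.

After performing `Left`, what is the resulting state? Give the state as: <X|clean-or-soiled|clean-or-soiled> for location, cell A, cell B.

start: <B|clean|clean>
Left (#1): <A|clean|clean>

<A|clean|clean>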